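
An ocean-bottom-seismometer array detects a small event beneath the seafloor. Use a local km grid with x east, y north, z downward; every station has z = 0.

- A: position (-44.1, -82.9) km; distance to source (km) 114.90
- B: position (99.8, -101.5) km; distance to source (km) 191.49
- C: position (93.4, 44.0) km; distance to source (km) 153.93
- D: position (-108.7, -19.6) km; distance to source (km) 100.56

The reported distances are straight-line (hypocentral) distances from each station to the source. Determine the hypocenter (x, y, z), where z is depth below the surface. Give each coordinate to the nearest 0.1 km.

(-40.5, 9.8, 67.8)

Each station gives a sphere (x−x_i)² + (y−y_i)² + z² = d_i² (stations at z=0).
Subtracting the A sphere from B and C: z² cancels, leaving linear equations in x and y:
287.8 x − 37.2 y = -12021.34
275.0 x + 253.8 y = -8650.09
Solving: x ≈ -40.503, y ≈ 9.803 km (keep extra digits for the depth step; rounded: -40.5, 9.8).
Then from the A sphere: z² = 114.90² − (x + 44.1)² − (y + 82.9)² with x = -40.503, y = 9.803, so z ≈ 67.788 ≈ 67.8 km.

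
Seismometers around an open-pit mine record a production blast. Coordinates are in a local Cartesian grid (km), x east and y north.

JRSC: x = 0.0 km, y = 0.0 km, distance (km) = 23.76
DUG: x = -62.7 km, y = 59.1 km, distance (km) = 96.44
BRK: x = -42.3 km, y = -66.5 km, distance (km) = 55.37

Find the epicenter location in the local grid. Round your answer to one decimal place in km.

Circle about each station: x² + y² = 23.76²; (x + 62.7)² + (y − 59.1)² = 96.44²; (x + 42.3)² + (y + 66.5)² = 55.37².
Subtracting pairs of circle equations eliminates x²+y² and gives linear equations (the radical axes):
-125.4 x + 118.2 y = -1312.04
-84.6 x − 133.0 y = 3710.24
Solving the 2×2 system: x ≈ -9.9, y ≈ -21.6 km.

-9.9 km east, -21.6 km north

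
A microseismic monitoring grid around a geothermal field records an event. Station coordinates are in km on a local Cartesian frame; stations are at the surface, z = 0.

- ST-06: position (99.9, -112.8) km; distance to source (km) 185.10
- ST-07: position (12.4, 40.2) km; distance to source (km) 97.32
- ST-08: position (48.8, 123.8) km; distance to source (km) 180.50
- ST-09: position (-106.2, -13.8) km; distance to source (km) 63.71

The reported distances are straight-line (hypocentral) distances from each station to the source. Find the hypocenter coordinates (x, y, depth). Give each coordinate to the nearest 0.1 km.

Each station gives a sphere (x−x_i)² + (y−y_i)² + z² = d_i² (stations at z=0).
Subtracting the ST-06 sphere from ST-07 and ST-08: z² cancels, leaving linear equations in x and y:
-175.0 x + 306.0 y = 3856.78
-102.2 x + 473.2 y = -3314.21
Solving: x ≈ -55.090, y ≈ -18.902 km (keep extra digits for the depth step; rounded: -55.1, -18.9).
Then from the ST-06 sphere: z² = 185.10² − (x − 99.9)² − (y + 112.8)² with x = -55.090, y = -18.902, so z ≈ 37.726 ≈ 37.7 km.
Check against ST-09 (with the unrounded solution): distance 63.73 ≈ 63.71 km. ✓

(-55.1, -18.9, 37.7)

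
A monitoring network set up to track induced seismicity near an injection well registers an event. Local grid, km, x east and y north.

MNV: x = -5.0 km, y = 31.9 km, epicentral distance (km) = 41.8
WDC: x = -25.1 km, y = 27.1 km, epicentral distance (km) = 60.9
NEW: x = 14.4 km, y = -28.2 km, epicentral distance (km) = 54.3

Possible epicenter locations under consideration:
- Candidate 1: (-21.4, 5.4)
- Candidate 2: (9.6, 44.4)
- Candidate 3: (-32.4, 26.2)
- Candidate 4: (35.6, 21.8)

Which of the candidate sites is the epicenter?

For each candidate, compare |candidate − station| to the reported distance:
Candidate 1: residuals MNV 10.6, WDC 38.9, NEW 5.2 → max 38.9 km
Candidate 2: residuals MNV 22.6, WDC 22.1, NEW 18.5 → max 22.6 km
Candidate 3: residuals MNV 13.8, WDC 53.5, NEW 17.5 → max 53.5 km
Candidate 4: residuals MNV 0.0, WDC 0.0, NEW 0.0 → max 0.0 km
Only Candidate 4 has all residuals ≈ 0.

Candidate 4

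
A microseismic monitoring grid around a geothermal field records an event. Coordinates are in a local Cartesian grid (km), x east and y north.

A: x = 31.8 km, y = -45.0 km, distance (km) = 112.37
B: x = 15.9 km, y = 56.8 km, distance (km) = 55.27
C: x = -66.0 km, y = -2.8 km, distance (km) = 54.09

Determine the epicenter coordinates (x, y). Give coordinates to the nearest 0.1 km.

(-37.7, 43.3)

Circle about each station: (x − 31.8)² + (y + 45.0)² = 112.37²; (x − 15.9)² + (y − 56.8)² = 55.27²; (x + 66.0)² + (y + 2.8)² = 54.09².
Subtracting the A equation from the B and C equations removes the quadratic terms:
-31.8 x + 203.6 y = 10015.05
-195.6 x + 84.4 y = 11028.89
Solving the 2×2 system: x ≈ -37.7, y ≈ 43.3 km.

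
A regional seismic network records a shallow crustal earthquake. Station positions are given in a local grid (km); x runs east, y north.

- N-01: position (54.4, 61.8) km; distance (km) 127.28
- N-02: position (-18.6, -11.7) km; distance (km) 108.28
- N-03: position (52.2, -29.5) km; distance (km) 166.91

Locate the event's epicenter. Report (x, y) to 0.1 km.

-71.1 km east, 83.0 km north

Circle about each station: (x − 54.4)² + (y − 61.8)² = 127.28²; (x + 18.6)² + (y + 11.7)² = 108.28²; (x − 52.2)² + (y + 29.5)² = 166.91².
Subtracting the N-01 equation from the N-02 and N-03 equations removes the quadratic terms:
-146.0 x − 147.0 y = -1820.11
-4.4 x − 182.6 y = -14842.26
Solving the 2×2 system: x ≈ -71.1, y ≈ 83.0 km.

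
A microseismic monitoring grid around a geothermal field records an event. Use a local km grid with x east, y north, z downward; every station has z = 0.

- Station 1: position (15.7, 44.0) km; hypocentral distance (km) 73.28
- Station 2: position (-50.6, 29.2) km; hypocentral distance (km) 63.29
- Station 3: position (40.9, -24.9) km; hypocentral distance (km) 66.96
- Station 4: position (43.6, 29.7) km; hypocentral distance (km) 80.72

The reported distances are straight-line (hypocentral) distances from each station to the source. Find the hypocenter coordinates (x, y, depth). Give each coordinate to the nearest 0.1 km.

Each station gives a sphere (x−x_i)² + (y−y_i)² + z² = d_i² (stations at z=0).
Subtracting the Station 1 sphere from Station 2 and Station 3: z² cancels, leaving linear equations in x and y:
-132.6 x − 29.6 y = 2594.84
50.4 x − 137.8 y = 996.65
Solving: x ≈ -16.599, y ≈ -13.304 km (keep extra digits for the depth step; rounded: -16.6, -13.3).
Then from the Station 1 sphere: z² = 73.28² − (x − 15.7)² − (y − 44.0)² with x = -16.599, y = -13.304, so z ≈ 32.295 ≈ 32.3 km.

x ≈ -16.6 km, y ≈ -13.3 km, depth ≈ 32.3 km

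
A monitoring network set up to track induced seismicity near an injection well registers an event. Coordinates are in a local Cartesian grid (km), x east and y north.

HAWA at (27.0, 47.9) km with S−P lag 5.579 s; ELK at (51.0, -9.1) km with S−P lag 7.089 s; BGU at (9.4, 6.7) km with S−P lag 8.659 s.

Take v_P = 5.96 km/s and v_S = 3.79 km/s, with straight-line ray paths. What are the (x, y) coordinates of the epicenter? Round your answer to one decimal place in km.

84.4 km east, 56.7 km north

Distance from S−P lag: d = Δt · v_P v_S / (v_P − v_S) = Δt · (5.96·3.79)/(5.96−3.79) ≈ 10.4094·Δt.
So d_HAWA = 58.07, d_ELK = 73.79, d_BGU = 90.14 km.
Circle about each station: (x − 27.0)² + (y − 47.9)² = 58.07²; (x − 51.0)² + (y + 9.1)² = 73.79²; (x − 9.4)² + (y − 6.7)² = 90.14².
Subtracting the HAWA equation from the ELK and BGU equations removes the quadratic terms:
48.0 x − 114.0 y = -2412.44
-35.2 x − 82.4 y = -7643.25
Solving the 2×2 system: x ≈ 84.4, y ≈ 56.7 km.
Check against HAWA (with the unrounded x, y): √((x − 27.0)²+(y − 47.9)²) = 58.08 ≈ 58.07 km. ✓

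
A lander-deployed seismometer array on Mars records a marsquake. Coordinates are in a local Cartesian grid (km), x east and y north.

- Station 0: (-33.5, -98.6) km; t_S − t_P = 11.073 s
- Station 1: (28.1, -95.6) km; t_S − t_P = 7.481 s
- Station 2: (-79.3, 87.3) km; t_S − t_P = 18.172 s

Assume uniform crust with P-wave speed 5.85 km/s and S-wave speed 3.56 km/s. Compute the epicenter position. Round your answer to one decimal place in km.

38.7 km east, -28.4 km north

Distance from S−P lag: d = Δt · v_P v_S / (v_P − v_S) = Δt · (5.85·3.56)/(5.85−3.56) ≈ 9.0943·Δt.
So d_Station 0 = 100.70, d_Station 1 = 68.03, d_Station 2 = 165.26 km.
Circle about each station: (x + 33.5)² + (y + 98.6)² = 100.70²; (x − 28.1)² + (y + 95.6)² = 68.03²; (x + 79.3)² + (y − 87.3)² = 165.26².
Subtracting pairs of circle equations eliminates x²+y² and gives linear equations (the radical axes):
123.2 x + 6.0 y = 4597.17
-91.6 x + 371.8 y = -14104.81
Solving the 2×2 system: x ≈ 38.7, y ≈ -28.4 km.
Check against Station 0 (with the unrounded x, y): √((x + 33.5)²+(y + 98.6)²) = 100.70 ≈ 100.70 km. ✓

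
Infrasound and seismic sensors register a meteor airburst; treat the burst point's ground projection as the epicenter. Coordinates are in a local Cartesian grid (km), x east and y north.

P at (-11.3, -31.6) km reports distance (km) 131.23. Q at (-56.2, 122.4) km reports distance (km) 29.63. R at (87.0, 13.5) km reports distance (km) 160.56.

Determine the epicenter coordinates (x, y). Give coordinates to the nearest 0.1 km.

Circle about each station: (x + 11.3)² + (y + 31.6)² = 131.23²; (x + 56.2)² + (y − 122.4)² = 29.63²; (x − 87.0)² + (y − 13.5)² = 160.56².
Subtracting the P equation from the Q and R equations removes the quadratic terms:
-89.8 x + 308.0 y = 33357.33
196.6 x + 90.2 y = -1933.20
Solving the 2×2 system: x ≈ -52.5, y ≈ 93.0 km.

(-52.5, 93.0)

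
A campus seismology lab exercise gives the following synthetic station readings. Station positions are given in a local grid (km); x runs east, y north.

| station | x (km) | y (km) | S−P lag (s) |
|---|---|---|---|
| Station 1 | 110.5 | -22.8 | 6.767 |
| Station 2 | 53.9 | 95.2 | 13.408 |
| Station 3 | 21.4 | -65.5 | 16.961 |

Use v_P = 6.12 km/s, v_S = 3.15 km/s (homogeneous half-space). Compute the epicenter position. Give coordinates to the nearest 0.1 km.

Distance from S−P lag: d = Δt · v_P v_S / (v_P − v_S) = Δt · (6.12·3.15)/(6.12−3.15) ≈ 6.4909·Δt.
So d_Station 1 = 43.92, d_Station 2 = 87.03, d_Station 3 = 110.09 km.
Circle about each station: (x − 110.5)² + (y + 22.8)² = 43.92²; (x − 53.9)² + (y − 95.2)² = 87.03²; (x − 21.4)² + (y + 65.5)² = 110.09².
Subtracting the Station 1 equation from the Station 2 and Station 3 equations removes the quadratic terms:
-113.2 x + 236.0 y = -6407.09
-178.2 x − 85.4 y = -18172.72
Solving the 2×2 system: x ≈ 93.5, y ≈ 17.7 km.
Check against Station 1 (with the unrounded x, y): √((x − 110.5)²+(y + 22.8)²) = 43.92 ≈ 43.92 km. ✓

x ≈ 93.5 km, y ≈ 17.7 km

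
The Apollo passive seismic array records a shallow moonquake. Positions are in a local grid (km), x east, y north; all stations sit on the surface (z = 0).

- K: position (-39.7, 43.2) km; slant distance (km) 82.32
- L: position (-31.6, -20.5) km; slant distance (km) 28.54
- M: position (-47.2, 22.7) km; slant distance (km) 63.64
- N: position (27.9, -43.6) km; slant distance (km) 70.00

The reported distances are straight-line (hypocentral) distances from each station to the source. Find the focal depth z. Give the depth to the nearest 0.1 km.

depth ≈ 23.4 km

Each station gives a sphere (x−x_i)² + (y−y_i)² + z² = d_i² (stations at z=0).
Subtracting the K sphere from L and M: z² cancels, leaving linear equations in x and y:
16.2 x − 127.4 y = 3938.53
-15.0 x − 41.0 y = 2027.33
Solving: x ≈ -37.590, y ≈ -35.695 km (keep extra digits for the depth step; rounded: -37.6, -35.7).
Then from the K sphere: z² = 82.32² − (x + 39.7)² − (y − 43.2)² with x = -37.590, y = -35.695, so z ≈ 23.403 ≈ 23.4 km.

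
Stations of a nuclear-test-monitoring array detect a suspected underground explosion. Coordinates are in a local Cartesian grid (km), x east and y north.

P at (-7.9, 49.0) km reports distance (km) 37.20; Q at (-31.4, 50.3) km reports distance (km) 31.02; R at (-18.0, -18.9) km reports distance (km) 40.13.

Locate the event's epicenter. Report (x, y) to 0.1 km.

-30.3 km east, 19.3 km north

Circle about each station: (x + 7.9)² + (y − 49.0)² = 37.20²; (x + 31.4)² + (y − 50.3)² = 31.02²; (x + 18.0)² + (y + 18.9)² = 40.13².
Subtracting pairs of circle equations eliminates x²+y² and gives linear equations (the radical axes):
-47.0 x + 2.6 y = 1474.24
-20.2 x − 135.8 y = -2008.78
Solving the 2×2 system: x ≈ -30.3, y ≈ 19.3 km.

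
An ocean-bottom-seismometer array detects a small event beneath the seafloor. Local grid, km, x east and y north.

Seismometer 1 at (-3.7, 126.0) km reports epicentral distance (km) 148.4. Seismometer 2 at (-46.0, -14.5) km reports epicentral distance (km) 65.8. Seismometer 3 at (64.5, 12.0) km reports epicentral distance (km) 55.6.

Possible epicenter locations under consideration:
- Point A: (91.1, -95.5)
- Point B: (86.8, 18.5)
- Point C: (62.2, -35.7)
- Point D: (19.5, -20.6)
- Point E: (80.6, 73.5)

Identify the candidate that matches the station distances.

Point D

For each candidate, compare |candidate − station| to the reported distance:
Point A: residuals Seismometer 1 92.5, Seismometer 2 93.4, Seismometer 3 55.1 → max 93.4 km
Point B: residuals Seismometer 1 7.9, Seismometer 2 71.0, Seismometer 3 32.4 → max 71.0 km
Point C: residuals Seismometer 1 26.2, Seismometer 2 44.5, Seismometer 3 7.8 → max 44.5 km
Point D: residuals Seismometer 1 0.0, Seismometer 2 0.0, Seismometer 3 0.0 → max 0.0 km
Point E: residuals Seismometer 1 49.1, Seismometer 2 88.4, Seismometer 3 8.0 → max 88.4 km
Only Point D has all residuals ≈ 0.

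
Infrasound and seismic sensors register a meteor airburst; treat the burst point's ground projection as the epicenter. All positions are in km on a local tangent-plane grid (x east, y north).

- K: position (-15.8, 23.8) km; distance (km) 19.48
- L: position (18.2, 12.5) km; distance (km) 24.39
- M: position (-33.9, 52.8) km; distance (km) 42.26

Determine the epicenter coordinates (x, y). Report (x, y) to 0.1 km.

Circle about each station: (x + 15.8)² + (y − 23.8)² = 19.48²; (x − 18.2)² + (y − 12.5)² = 24.39²; (x + 33.9)² + (y − 52.8)² = 42.26².
Subtracting the K equation from the L and M equations removes the quadratic terms:
68.0 x − 22.6 y = -543.99
-36.2 x + 58.0 y = 1714.53
Solving the 2×2 system: x ≈ 2.3, y ≈ 31.0 km.

2.3 km east, 31.0 km north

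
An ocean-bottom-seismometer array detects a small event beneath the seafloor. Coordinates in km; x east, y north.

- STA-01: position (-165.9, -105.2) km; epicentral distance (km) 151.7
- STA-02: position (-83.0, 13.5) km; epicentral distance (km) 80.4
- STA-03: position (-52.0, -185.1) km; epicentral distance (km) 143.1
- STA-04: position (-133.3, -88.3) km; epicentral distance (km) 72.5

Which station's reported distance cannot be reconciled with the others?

Solve using three stations at a time. Using STA-01, STA-02, STA-03 (subtract circle equations pairwise → linear system) gives (x, y) ≈ (-27.0, -44.2).
Distances from that point to each station vs reported:
  STA-01: calculated 151.7 vs reported 151.7 → residual 0.0 km
  STA-02: calculated 80.4 vs reported 80.4 → residual 0.0 km
  STA-03: calculated 143.1 vs reported 143.1 → residual 0.0 km
  STA-04: calculated 115.1 vs reported 72.5 → residual 42.6 km
STA-01, STA-02, STA-03 are mutually consistent (residuals ≈ 0); STA-04 is off by 42.6 km.

STA-04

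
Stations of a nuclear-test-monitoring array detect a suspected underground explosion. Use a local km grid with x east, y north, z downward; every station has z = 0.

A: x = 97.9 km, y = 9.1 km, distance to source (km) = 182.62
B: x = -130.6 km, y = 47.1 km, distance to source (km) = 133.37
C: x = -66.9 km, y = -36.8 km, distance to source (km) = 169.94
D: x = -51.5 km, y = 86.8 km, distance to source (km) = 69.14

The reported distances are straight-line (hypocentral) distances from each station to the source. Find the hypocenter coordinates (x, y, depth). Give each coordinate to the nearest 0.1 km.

(-35.2, 119.5, 58.7)

Each station gives a sphere (x−x_i)² + (y−y_i)² + z² = d_i² (stations at z=0).
Subtracting the A sphere from B and C: z² cancels, leaving linear equations in x and y:
-457.0 x + 76.0 y = 25170.06
-329.6 x − 91.8 y = 633.09
Solving: x ≈ -35.204, y ≈ 119.499 km (keep extra digits for the depth step; rounded: -35.2, 119.5).
Then from the A sphere: z² = 182.62² − (x − 97.9)² − (y − 9.1)² with x = -35.204, y = 119.499, so z ≈ 58.698 ≈ 58.7 km.
Check against D (with the unrounded solution): distance 69.14 ≈ 69.14 km. ✓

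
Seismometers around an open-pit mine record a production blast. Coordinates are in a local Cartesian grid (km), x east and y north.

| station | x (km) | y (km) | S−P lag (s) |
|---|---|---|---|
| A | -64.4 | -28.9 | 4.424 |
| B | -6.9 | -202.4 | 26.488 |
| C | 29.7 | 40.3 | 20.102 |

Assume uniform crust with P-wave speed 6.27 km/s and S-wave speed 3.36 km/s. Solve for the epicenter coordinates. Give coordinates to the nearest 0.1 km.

x ≈ -96.2 km, y ≈ -32.7 km

Distance from S−P lag: d = Δt · v_P v_S / (v_P − v_S) = Δt · (6.27·3.36)/(6.27−3.36) ≈ 7.2396·Δt.
So d_A = 32.03, d_B = 191.76, d_C = 145.53 km.
Circle about each station: (x + 64.4)² + (y + 28.9)² = 32.03²; (x + 6.9)² + (y + 202.4)² = 191.76²; (x − 29.7)² + (y − 40.3)² = 145.53².
Subtracting pairs of circle equations eliminates x²+y² and gives linear equations (the radical axes):
115.0 x − 347.0 y = 284.82
188.2 x + 138.4 y = -22629.45
Solving the 2×2 system: x ≈ -96.2, y ≈ -32.7 km.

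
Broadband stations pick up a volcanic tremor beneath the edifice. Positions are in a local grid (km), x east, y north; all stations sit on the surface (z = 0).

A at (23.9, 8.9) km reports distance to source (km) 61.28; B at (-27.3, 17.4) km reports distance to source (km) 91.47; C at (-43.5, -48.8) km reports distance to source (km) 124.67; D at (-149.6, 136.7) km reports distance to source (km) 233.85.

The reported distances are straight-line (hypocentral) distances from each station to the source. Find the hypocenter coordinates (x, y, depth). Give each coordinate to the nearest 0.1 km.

(44.3, 19.0, 56.9)

Each station gives a sphere (x−x_i)² + (y−y_i)² + z² = d_i² (stations at z=0).
Subtracting the A sphere from B and C: z² cancels, leaving linear equations in x and y:
-102.4 x + 17.0 y = -4213.89
-134.8 x − 115.4 y = -8164.10
Solving: x ≈ 44.305, y ≈ 18.994 km (keep extra digits for the depth step; rounded: 44.3, 19.0).
Then from the A sphere: z² = 61.28² − (x − 23.9)² − (y − 8.9)² with x = 44.305, y = 18.994, so z ≈ 56.895 ≈ 56.9 km.
Check against D (with the unrounded solution): distance 233.86 ≈ 233.85 km. ✓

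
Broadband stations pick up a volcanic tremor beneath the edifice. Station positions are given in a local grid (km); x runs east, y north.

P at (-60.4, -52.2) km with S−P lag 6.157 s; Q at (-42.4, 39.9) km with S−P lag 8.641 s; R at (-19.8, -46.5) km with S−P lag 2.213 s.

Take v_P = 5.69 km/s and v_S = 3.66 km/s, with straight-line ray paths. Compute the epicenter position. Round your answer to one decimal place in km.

x ≈ 1.0 km, y ≈ -37.4 km

Distance from S−P lag: d = Δt · v_P v_S / (v_P − v_S) = Δt · (5.69·3.66)/(5.69−3.66) ≈ 10.2588·Δt.
So d_P = 63.16, d_Q = 88.65, d_R = 22.70 km.
Circle about each station: (x + 60.4)² + (y + 52.2)² = 63.16²; (x + 42.4)² + (y − 39.9)² = 88.65²; (x + 19.8)² + (y + 46.5)² = 22.70².
Subtracting the P equation from the Q and R equations removes the quadratic terms:
36.0 x + 184.2 y = -6852.87
81.2 x + 11.4 y = -344.81
Solving the 2×2 system: x ≈ 1.0, y ≈ -37.4 km.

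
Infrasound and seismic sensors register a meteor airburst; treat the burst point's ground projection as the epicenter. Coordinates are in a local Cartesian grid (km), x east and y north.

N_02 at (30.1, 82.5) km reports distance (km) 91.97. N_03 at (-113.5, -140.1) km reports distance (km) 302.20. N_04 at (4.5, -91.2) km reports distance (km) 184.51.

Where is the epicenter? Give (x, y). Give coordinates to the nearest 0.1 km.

Circle about each station: (x − 30.1)² + (y − 82.5)² = 91.97²; (x + 113.5)² + (y + 140.1)² = 302.20²; (x − 4.5)² + (y + 91.2)² = 184.51².
Subtracting the N_02 equation from the N_03 and N_04 equations removes the quadratic terms:
-287.2 x − 445.2 y = -58068.36
-51.2 x − 347.4 y = -24960.03
Solving the 2×2 system: x ≈ 117.7, y ≈ 54.5 km.
Check against N_02 (with the unrounded x, y): √((x − 30.1)²+(y − 82.5)²) = 91.97 ≈ 91.97 km. ✓

x ≈ 117.7 km, y ≈ 54.5 km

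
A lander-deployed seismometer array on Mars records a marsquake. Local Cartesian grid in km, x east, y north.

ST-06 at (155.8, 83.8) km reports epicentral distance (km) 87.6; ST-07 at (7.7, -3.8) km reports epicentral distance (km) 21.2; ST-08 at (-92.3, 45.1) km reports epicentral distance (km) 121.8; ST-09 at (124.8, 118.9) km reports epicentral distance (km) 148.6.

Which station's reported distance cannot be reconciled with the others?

Solve using three stations at a time. Using ST-07, ST-08, ST-09 (subtract circle equations pairwise → linear system) gives (x, y) ≈ (24.2, 9.5).
Distances from that point to each station vs reported:
  ST-06: calculated 151.1 vs reported 87.6 → residual 63.5 km
  ST-07: calculated 21.2 vs reported 21.2 → residual 0.0 km
  ST-08: calculated 121.8 vs reported 121.8 → residual 0.0 km
  ST-09: calculated 148.6 vs reported 148.6 → residual 0.0 km
ST-07, ST-08, ST-09 are mutually consistent (residuals ≈ 0); ST-06 is off by 63.5 km.

ST-06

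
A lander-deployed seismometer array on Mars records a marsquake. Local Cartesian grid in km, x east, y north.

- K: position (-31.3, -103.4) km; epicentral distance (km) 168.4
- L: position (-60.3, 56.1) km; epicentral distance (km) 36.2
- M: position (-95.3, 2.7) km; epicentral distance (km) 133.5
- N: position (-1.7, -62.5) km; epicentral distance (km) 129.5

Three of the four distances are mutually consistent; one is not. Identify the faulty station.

M

Solve using three stations at a time. Using K, L, N (subtract circle equations pairwise → linear system) gives (x, y) ≈ (-25.1, 64.9).
Distances from that point to each station vs reported:
  K: calculated 168.4 vs reported 168.4 → residual 0.0 km
  L: calculated 36.3 vs reported 36.2 → residual 0.1 km
  M: calculated 93.8 vs reported 133.5 → residual 39.7 km
  N: calculated 129.5 vs reported 129.5 → residual 0.0 km
K, L, N are mutually consistent (residuals ≈ 0); M is off by 39.7 km.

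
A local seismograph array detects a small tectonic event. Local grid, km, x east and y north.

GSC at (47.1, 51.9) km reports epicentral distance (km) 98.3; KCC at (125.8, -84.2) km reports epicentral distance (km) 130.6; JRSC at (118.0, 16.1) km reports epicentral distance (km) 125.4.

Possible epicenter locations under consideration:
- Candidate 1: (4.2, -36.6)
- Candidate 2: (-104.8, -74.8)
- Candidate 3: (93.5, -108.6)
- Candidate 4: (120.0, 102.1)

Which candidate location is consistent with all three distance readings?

Candidate 1

For each candidate, compare |candidate − station| to the reported distance:
Candidate 1: residuals GSC 0.0, KCC 0.0, JRSC 0.0 → max 0.0 km
Candidate 2: residuals GSC 99.5, KCC 100.2, JRSC 115.2 → max 115.2 km
Candidate 3: residuals GSC 68.8, KCC 90.1, JRSC 1.7 → max 90.1 km
Candidate 4: residuals GSC 9.8, KCC 55.8, JRSC 39.4 → max 55.8 km
Only Candidate 1 has all residuals ≈ 0.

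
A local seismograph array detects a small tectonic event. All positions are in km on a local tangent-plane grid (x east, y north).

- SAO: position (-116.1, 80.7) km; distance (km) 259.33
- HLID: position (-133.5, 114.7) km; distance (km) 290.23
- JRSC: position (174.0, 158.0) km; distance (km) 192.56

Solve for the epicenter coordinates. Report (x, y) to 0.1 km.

Circle about each station: (x + 116.1)² + (y − 80.7)² = 259.33²; (x + 133.5)² + (y − 114.7)² = 290.23²; (x − 174.0)² + (y − 158.0)² = 192.56².
Subtracting the SAO equation from the HLID and JRSC equations removes the quadratic terms:
-34.8 x + 68.0 y = -5994.76
580.2 x + 154.6 y = 65421.00
Solving the 2×2 system: x ≈ 119.9, y ≈ -26.8 km.

x ≈ 119.9 km, y ≈ -26.8 km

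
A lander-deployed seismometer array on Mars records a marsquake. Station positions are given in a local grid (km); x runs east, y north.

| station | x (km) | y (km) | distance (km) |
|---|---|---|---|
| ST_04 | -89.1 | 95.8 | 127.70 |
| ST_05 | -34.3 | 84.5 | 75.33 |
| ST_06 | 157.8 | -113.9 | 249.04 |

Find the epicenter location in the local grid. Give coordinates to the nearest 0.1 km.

Circle about each station: (x + 89.1)² + (y − 95.8)² = 127.70²; (x + 34.3)² + (y − 84.5)² = 75.33²; (x − 157.8)² + (y + 113.9)² = 249.04².
Subtracting the ST_04 equation from the ST_05 and ST_06 equations removes the quadratic terms:
109.6 x − 22.6 y = 1832.97
493.8 x − 419.4 y = -24956.03
Solving the 2×2 system: x ≈ 38.3, y ≈ 104.6 km.
Check against ST_04 (with the unrounded x, y): √((x + 89.1)²+(y − 95.8)²) = 127.69 ≈ 127.70 km. ✓

x ≈ 38.3 km, y ≈ 104.6 km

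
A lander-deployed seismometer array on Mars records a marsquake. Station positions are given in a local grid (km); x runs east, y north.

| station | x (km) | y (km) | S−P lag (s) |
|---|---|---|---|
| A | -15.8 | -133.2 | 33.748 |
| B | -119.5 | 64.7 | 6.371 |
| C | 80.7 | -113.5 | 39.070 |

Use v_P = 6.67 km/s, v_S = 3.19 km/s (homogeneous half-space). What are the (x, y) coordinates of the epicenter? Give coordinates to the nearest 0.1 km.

Distance from S−P lag: d = Δt · v_P v_S / (v_P − v_S) = Δt · (6.67·3.19)/(6.67−3.19) ≈ 6.1142·Δt.
So d_A = 206.34, d_B = 38.95, d_C = 238.88 km.
Circle about each station: (x + 15.8)² + (y + 133.2)² = 206.34²; (x + 119.5)² + (y − 64.7)² = 38.95²; (x − 80.7)² + (y + 113.5)² = 238.88².
Subtracting pairs of circle equations eliminates x²+y² and gives linear equations (the radical axes):
-207.4 x + 395.8 y = 41533.55
193.0 x + 39.4 y = -13084.60
Solving the 2×2 system: x ≈ -80.6, y ≈ 62.7 km.

x ≈ -80.6 km, y ≈ 62.7 km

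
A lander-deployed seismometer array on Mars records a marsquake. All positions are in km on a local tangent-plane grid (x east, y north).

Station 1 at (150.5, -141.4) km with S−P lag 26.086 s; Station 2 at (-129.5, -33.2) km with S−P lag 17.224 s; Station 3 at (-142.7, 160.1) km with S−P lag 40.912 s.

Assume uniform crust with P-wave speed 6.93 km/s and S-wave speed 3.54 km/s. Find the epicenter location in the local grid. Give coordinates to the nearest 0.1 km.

(-36.6, -116.3)

Distance from S−P lag: d = Δt · v_P v_S / (v_P − v_S) = Δt · (6.93·3.54)/(6.93−3.54) ≈ 7.2366·Δt.
So d_Station 1 = 188.77, d_Station 2 = 124.64, d_Station 3 = 296.07 km.
Circle about each station: (x − 150.5)² + (y + 141.4)² = 188.77²; (x + 129.5)² + (y + 33.2)² = 124.64²; (x + 142.7)² + (y − 160.1)² = 296.07².
Subtracting pairs of circle equations eliminates x²+y² and gives linear equations (the radical axes):
-560.0 x + 216.4 y = -4672.74
-586.4 x + 603.0 y = -48672.24
Solving the 2×2 system: x ≈ -36.6, y ≈ -116.3 km.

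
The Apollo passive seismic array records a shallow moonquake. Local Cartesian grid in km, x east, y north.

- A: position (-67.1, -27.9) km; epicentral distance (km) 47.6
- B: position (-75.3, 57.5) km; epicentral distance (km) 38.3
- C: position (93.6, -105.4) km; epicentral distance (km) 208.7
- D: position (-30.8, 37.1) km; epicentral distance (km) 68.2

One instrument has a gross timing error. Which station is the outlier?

D

Solve using three stations at a time. Using A, B, C (subtract circle equations pairwise → linear system) gives (x, y) ≈ (-73.8, 19.2).
Distances from that point to each station vs reported:
  A: calculated 47.6 vs reported 47.6 → residual 0.0 km
  B: calculated 38.3 vs reported 38.3 → residual 0.0 km
  C: calculated 208.7 vs reported 208.7 → residual 0.0 km
  D: calculated 46.6 vs reported 68.2 → residual 21.6 km
A, B, C are mutually consistent (residuals ≈ 0); D is off by 21.6 km.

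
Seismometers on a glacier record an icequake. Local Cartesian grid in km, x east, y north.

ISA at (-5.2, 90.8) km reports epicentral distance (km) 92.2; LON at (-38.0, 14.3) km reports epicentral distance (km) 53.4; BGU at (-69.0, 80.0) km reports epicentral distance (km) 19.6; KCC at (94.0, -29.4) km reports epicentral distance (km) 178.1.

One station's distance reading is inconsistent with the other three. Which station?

ISA

Solve using three stations at a time. Using LON, BGU, KCC (subtract circle equations pairwise → linear system) gives (x, y) ≈ (-57.7, 64.0).
Distances from that point to each station vs reported:
  ISA: calculated 58.9 vs reported 92.2 → residual 33.3 km
  LON: calculated 53.4 vs reported 53.4 → residual 0.0 km
  BGU: calculated 19.6 vs reported 19.6 → residual 0.0 km
  KCC: calculated 178.1 vs reported 178.1 → residual 0.0 km
LON, BGU, KCC are mutually consistent (residuals ≈ 0); ISA is off by 33.3 km.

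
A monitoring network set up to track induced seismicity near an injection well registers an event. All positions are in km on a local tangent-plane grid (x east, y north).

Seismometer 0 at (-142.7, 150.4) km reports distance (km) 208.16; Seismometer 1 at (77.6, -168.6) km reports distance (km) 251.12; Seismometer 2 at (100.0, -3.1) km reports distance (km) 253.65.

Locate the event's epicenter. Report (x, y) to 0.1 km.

Circle about each station: (x + 142.7)² + (y − 150.4)² = 208.16²; (x − 77.6)² + (y + 168.6)² = 251.12²; (x − 100.0)² + (y + 3.1)² = 253.65².
Subtracting pairs of circle equations eliminates x²+y² and gives linear equations (the radical axes):
440.6 x − 638.0 y = -28266.40
485.4 x − 307.0 y = -53981.58
Solving the 2×2 system: x ≈ -147.7, y ≈ -57.7 km.
Check against Seismometer 0 (with the unrounded x, y): √((x + 142.7)²+(y − 150.4)²) = 208.16 ≈ 208.16 km. ✓

(-147.7, -57.7)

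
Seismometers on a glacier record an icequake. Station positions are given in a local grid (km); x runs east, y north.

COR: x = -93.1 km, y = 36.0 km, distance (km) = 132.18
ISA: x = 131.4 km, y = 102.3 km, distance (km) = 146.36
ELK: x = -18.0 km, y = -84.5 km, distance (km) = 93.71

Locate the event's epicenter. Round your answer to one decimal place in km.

Circle about each station: (x + 93.1)² + (y − 36.0)² = 132.18²; (x − 131.4)² + (y − 102.3)² = 146.36²; (x + 18.0)² + (y + 84.5)² = 93.71².
Subtracting the COR equation from the ISA and ELK equations removes the quadratic terms:
449.0 x + 132.6 y = 13817.94
150.2 x − 241.0 y = 6190.63
Solving the 2×2 system: x ≈ 32.4, y ≈ -5.5 km.

(32.4, -5.5)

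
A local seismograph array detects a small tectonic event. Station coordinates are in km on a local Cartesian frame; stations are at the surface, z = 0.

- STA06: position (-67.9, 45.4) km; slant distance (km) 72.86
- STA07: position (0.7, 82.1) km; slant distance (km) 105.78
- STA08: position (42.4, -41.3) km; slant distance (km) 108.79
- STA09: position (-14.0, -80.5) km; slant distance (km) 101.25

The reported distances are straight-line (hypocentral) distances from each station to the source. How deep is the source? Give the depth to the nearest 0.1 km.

depth ≈ 52.3 km

Each station gives a sphere (x−x_i)² + (y−y_i)² + z² = d_i² (stations at z=0).
Subtracting the STA06 sphere from STA07 and STA08: z² cancels, leaving linear equations in x and y:
137.2 x + 73.4 y = -5811.50
220.6 x − 173.4 y = -9694.80
Solving: x ≈ -43.002, y ≈ 1.203 km (keep extra digits for the depth step; rounded: -43.0, 1.2).
Then from the STA06 sphere: z² = 72.86² − (x + 67.9)² − (y − 45.4)² with x = -43.002, y = 1.203, so z ≈ 52.300 ≈ 52.3 km.
Check against STA09 (with the unrounded solution): distance 101.25 ≈ 101.25 km. ✓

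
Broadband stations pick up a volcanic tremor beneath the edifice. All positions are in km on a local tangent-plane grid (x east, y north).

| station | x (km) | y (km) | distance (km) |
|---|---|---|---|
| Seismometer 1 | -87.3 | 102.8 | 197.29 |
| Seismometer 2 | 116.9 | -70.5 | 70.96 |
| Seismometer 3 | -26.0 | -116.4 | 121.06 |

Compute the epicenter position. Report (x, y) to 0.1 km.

58.7 km east, -29.9 km north

Circle about each station: (x + 87.3)² + (y − 102.8)² = 197.29²; (x − 116.9)² + (y + 70.5)² = 70.96²; (x + 26.0)² + (y + 116.4)² = 121.06².
Subtracting the Seismometer 1 equation from the Seismometer 2 and Seismometer 3 equations removes the quadratic terms:
408.4 x − 346.6 y = 34334.75
122.6 x − 438.4 y = 20303.65
Solving the 2×2 system: x ≈ 58.7, y ≈ -29.9 km.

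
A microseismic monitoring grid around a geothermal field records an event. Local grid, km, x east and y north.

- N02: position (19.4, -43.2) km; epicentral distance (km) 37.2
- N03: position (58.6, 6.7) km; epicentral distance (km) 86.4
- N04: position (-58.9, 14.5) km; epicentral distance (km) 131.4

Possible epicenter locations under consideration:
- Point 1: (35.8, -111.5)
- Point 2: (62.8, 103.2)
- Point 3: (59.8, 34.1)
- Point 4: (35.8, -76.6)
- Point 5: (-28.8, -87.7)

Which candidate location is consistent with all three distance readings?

Point 4

For each candidate, compare |candidate − station| to the reported distance:
Point 1: residuals N02 33.0, N03 34.0, N04 26.2 → max 34.0 km
Point 2: residuals N02 115.5, N03 10.2, N04 19.2 → max 115.5 km
Point 3: residuals N02 50.0, N03 59.0, N04 11.1 → max 59.0 km
Point 4: residuals N02 0.0, N03 0.0, N04 0.0 → max 0.0 km
Point 5: residuals N02 28.4, N03 42.2, N04 24.9 → max 42.2 km
Only Point 4 has all residuals ≈ 0.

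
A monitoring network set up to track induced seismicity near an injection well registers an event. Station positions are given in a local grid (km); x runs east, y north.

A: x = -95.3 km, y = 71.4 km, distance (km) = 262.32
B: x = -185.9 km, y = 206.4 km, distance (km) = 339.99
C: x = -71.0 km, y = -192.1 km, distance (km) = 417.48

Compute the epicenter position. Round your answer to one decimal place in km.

Circle about each station: (x + 95.3)² + (y − 71.4)² = 262.32²; (x + 185.9)² + (y − 206.4)² = 339.99²; (x + 71.0)² + (y + 192.1)² = 417.48².
Subtracting the A equation from the B and C equations removes the quadratic terms:
-181.2 x + 270.0 y = 16198.30
48.6 x − 527.0 y = -77714.41
Solving the 2×2 system: x ≈ 151.1, y ≈ 161.4 km.
Check against A (with the unrounded x, y): √((x + 95.3)²+(y − 71.4)²) = 262.32 ≈ 262.32 km. ✓

x ≈ 151.1 km, y ≈ 161.4 km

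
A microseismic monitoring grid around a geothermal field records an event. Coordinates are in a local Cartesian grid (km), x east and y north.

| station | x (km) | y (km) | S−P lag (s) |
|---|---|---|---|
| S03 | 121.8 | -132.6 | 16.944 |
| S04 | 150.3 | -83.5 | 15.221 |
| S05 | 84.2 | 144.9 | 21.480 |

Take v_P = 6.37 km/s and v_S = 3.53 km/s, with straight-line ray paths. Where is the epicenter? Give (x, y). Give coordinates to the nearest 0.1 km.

(47.2, -21.1)

Distance from S−P lag: d = Δt · v_P v_S / (v_P − v_S) = Δt · (6.37·3.53)/(6.37−3.53) ≈ 7.9176·Δt.
So d_S03 = 134.16, d_S04 = 120.51, d_S05 = 170.07 km.
Circle about each station: (x − 121.8)² + (y + 132.6)² = 134.16²; (x − 150.3)² + (y + 83.5)² = 120.51²; (x − 84.2)² + (y − 144.9)² = 170.07².
Subtracting the S03 equation from the S04 and S05 equations removes the quadratic terms:
57.0 x + 98.2 y = 620.59
-75.2 x + 555.0 y = -15257.25
Solving the 2×2 system: x ≈ 47.2, y ≈ -21.1 km.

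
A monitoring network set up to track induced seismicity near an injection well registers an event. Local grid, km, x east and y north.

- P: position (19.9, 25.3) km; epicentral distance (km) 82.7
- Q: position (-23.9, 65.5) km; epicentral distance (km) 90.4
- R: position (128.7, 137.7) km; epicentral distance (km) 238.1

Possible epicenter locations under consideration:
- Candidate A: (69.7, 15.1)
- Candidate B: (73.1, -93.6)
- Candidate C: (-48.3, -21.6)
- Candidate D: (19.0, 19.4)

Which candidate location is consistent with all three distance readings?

For each candidate, compare |candidate − station| to the reported distance:
Candidate A: residuals P 31.9, Q 15.9, R 102.0 → max 102.0 km
Candidate B: residuals P 47.6, Q 95.9, R 0.2 → max 95.9 km
Candidate C: residuals P 0.1, Q 0.1, R 0.0 → max 0.1 km
Candidate D: residuals P 76.7, Q 27.4, R 76.8 → max 76.8 km
Only Candidate C has all residuals ≈ 0.

Candidate C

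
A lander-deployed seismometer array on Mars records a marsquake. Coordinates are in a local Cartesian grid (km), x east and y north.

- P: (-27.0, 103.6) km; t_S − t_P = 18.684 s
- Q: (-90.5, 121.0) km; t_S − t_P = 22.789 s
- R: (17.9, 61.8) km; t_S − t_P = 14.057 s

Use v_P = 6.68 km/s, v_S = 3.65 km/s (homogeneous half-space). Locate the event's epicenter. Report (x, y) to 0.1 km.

x ≈ -15.4 km, y ≈ -46.3 km

Distance from S−P lag: d = Δt · v_P v_S / (v_P − v_S) = Δt · (6.68·3.65)/(6.68−3.65) ≈ 8.0469·Δt.
So d_P = 150.35, d_Q = 183.38, d_R = 113.11 km.
Circle about each station: (x + 27.0)² + (y − 103.6)² = 150.35²; (x + 90.5)² + (y − 121.0)² = 183.38²; (x − 17.9)² + (y − 61.8)² = 113.11².
Subtracting pairs of circle equations eliminates x²+y² and gives linear equations (the radical axes):
-127.0 x + 34.8 y = 346.19
89.8 x − 83.6 y = 2488.94
Solving the 2×2 system: x ≈ -15.4, y ≈ -46.3 km.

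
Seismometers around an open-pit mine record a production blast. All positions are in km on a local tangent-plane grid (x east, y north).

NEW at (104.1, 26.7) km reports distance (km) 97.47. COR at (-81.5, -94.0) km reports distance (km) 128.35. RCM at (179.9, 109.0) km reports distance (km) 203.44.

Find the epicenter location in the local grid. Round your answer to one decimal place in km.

Circle about each station: (x − 104.1)² + (y − 26.7)² = 97.47²; (x + 81.5)² + (y + 94.0)² = 128.35²; (x − 179.9)² + (y − 109.0)² = 203.44².
Subtracting the NEW equation from the COR and RCM equations removes the quadratic terms:
-371.2 x − 241.4 y = -3044.77
151.6 x + 164.6 y = 807.88
Solving the 2×2 system: x ≈ 12.5, y ≈ -6.6 km.

(12.5, -6.6)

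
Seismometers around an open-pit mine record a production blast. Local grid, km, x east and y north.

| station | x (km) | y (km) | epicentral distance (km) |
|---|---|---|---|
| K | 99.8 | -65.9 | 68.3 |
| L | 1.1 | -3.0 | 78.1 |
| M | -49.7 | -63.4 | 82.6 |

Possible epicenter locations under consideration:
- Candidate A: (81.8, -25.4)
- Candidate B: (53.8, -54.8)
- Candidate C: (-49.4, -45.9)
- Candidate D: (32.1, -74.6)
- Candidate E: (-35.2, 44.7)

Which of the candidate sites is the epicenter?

Candidate D

For each candidate, compare |candidate − station| to the reported distance:
Candidate A: residuals K 24.0, L 5.7, M 54.3 → max 54.3 km
Candidate B: residuals K 21.0, L 4.2, M 21.3 → max 21.3 km
Candidate C: residuals K 82.2, L 11.8, M 65.1 → max 82.2 km
Candidate D: residuals K 0.0, L 0.1, M 0.0 → max 0.1 km
Candidate E: residuals K 106.2, L 18.2, M 26.5 → max 106.2 km
Only Candidate D has all residuals ≈ 0.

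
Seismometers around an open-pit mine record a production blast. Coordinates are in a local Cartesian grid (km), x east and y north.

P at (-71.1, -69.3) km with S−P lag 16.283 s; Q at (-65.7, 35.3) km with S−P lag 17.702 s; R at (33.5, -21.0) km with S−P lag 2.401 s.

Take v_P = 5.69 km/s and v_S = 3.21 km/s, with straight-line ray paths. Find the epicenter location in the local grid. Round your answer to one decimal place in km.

Distance from S−P lag: d = Δt · v_P v_S / (v_P − v_S) = Δt · (5.69·3.21)/(5.69−3.21) ≈ 7.3649·Δt.
So d_P = 119.92, d_Q = 130.37, d_R = 17.68 km.
Circle about each station: (x + 71.1)² + (y + 69.3)² = 119.92²; (x + 65.7)² + (y − 35.3)² = 130.37²; (x − 33.5)² + (y + 21.0)² = 17.68².
Subtracting the P equation from the Q and R equations removes the quadratic terms:
10.8 x + 209.2 y = -6910.65
209.2 x + 96.6 y = 5773.77
Solving the 2×2 system: x ≈ 43.9, y ≈ -35.3 km.

x ≈ 43.9 km, y ≈ -35.3 km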